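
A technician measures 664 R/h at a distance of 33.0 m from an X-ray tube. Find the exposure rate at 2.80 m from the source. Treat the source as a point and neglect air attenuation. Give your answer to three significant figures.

92200 R/h

Intensity scales as (d₁/d₂)², so the rate at 2.80 m is
(33.0/2.80)² = 138.9, so 664 × 138.9 = 92230 R/h.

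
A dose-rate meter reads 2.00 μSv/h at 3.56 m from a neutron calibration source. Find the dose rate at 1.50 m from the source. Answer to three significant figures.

11.3 μSv/h

Using I₁d₁² = I₂d₂², the rate at 1.50 m is
(3.56/1.50)² = 5.633, so 2.00 × 5.633 = 11.27 μSv/h.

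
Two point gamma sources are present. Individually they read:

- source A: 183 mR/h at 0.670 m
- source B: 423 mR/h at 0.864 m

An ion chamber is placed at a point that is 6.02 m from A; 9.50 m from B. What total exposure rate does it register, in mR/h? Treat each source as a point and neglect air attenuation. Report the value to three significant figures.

5.77 mR/h

By superposition, sum each source's inverse-square contribution:
A: 183 × (0.670/6.02)² = 2.267 mR/h
B: 423 × (0.864/9.50)² = 3.499 mR/h
Total = 2.267 + 3.499 = 5.766 mR/h.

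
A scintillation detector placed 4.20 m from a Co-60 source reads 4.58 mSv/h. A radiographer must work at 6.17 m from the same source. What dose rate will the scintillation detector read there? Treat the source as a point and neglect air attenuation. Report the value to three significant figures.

Since intensity falls as 1/r², scaling from 4.20 m to 6.17 m:
(4.20/6.17)² = 0.4634, so 4.58 × 0.4634 = 2.122 mSv/h.

2.12 mSv/h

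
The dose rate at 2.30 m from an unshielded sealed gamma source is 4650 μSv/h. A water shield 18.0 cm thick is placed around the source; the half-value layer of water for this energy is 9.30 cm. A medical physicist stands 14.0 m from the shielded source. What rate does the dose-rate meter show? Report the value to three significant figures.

Distance alone: (2.30/14.0)² = 0.02699, so 4650 × 0.02699 = 125.5 μSv/h.
Shield: 18.0/9.30 = 1.935 half-value layers → attenuation 2^(−1.935) = 0.2615.
Combined: 125.5 × 0.2615 = 32.82 μSv/h.

32.8 μSv/h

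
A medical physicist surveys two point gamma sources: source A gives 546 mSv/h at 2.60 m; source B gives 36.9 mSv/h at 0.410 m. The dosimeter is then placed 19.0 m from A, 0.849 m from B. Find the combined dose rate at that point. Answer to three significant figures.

By superposition, sum each source's inverse-square contribution:
A: 546 × (2.60/19.0)² = 10.22 mSv/h
B: 36.9 × (0.410/0.849)² = 8.606 mSv/h
Total = 10.22 + 8.606 = 18.83 mSv/h.

18.8 mSv/h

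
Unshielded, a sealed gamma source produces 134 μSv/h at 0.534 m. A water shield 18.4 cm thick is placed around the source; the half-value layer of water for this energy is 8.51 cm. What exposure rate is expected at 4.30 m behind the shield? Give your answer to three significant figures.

Distance alone: 134 × (0.534/4.30)² = 134 × 0.01542 = 2.066 μSv/h.
Shield: 18.4/8.51 = 2.162 half-value layers → attenuation 2^(−2.162) = 0.2234.
Combined: 2.066 × 0.2234 = 0.4615 μSv/h.

0.462 μSv/h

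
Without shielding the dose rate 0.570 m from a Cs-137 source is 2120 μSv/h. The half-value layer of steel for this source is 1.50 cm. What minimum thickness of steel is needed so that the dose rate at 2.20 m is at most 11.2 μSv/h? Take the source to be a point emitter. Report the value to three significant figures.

5.50 cm

At 2.20 m, distance alone gives 2120 × (0.570/2.20)² = 2120 × 0.06713 = 142.3 μSv/h.
Further attenuation needed: 142.3/11.2 = 12.71.
n = log₂(12.71) = 3.668 half-value layers.
Thickness = 3.668 × 1.50 cm = 5.502 cm.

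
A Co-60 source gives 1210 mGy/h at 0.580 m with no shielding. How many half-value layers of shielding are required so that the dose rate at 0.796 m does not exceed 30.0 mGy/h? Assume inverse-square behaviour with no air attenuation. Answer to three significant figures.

4.42 half-value layers

At 0.796 m, distance alone gives 1210 × (0.580/0.796)² = 1210 × 0.5309 = 642.4 mGy/h.
Further attenuation needed: 642.4/30.0 = 21.41.
n = log₂(21.41) = 4.420 half-value layers.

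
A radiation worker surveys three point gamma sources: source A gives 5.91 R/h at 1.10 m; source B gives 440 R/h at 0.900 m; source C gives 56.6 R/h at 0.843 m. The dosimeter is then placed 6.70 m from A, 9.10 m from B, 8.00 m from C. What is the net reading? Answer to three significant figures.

5.09 R/h

Each source contributes Iᵢ·(dᵢ/rᵢ)²; contributions add.
A: 5.91 × (1.10/6.70)² = 0.1593 R/h
B: 440 × (0.900/9.10)² = 4.304 R/h
C: 56.6 × (0.843/8.00)² = 0.6285 R/h
Total = 0.1593 + 4.304 + 0.6285 = 5.092 R/h.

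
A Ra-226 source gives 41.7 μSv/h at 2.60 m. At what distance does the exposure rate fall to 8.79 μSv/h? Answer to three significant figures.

Since intensity falls as 1/r², d₂ = d₁·√(I₁/I₂).
I₁/I₂ = 41.7/8.79 = 4.744, so d₂ = 2.60 × √4.744 = 5.663 m.

5.66 m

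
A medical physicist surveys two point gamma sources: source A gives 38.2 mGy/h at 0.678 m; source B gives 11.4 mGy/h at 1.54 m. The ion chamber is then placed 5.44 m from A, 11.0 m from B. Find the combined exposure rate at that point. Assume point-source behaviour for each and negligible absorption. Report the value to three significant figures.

0.817 mGy/h

By superposition, sum each source's inverse-square contribution:
A: 38.2 × (0.678/5.44)² = 0.5934 mGy/h
B: 11.4 × (1.54/11.0)² = 0.2234 mGy/h
Total = 0.5934 + 0.2234 = 0.8168 mGy/h.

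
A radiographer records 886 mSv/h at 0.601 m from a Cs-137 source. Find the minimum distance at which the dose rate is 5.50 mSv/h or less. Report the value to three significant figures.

Since intensity falls as 1/r², d₂ = d₁·√(I₁/I₂).
I₁/I₂ = 886/5.50 = 161.1, so d₂ = 0.601 × √161.1 = 7.628 m.

7.63 m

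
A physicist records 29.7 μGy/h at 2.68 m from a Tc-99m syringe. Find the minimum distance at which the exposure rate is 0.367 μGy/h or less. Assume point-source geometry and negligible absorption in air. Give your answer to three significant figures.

24.1 m

Since intensity falls as 1/r², d₂ = d₁·√(I₁/I₂).
I₁/I₂ = 29.7/0.367 = 80.93, so d₂ = 2.68 × √80.93 = 24.11 m.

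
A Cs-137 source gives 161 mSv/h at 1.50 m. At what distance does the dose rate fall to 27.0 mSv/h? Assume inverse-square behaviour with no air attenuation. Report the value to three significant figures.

3.66 m

Using I₁d₁² = I₂d₂², d₂ = d₁·√(I₁/I₂).
I₁/I₂ = 161/27.0 = 5.963, so d₂ = 1.50 × √5.963 = 3.663 m.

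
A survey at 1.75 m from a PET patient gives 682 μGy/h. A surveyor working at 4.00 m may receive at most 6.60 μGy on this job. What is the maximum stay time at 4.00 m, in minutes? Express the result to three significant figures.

3.03 min

Since intensity falls as 1/r², rate at 4.00 m:
682 × (1.75/4.00)² = 682 × 0.1914 = 130.5 μGy/h.
Stay time = 6.60 μGy ÷ 130.5 μGy/h = 0.05057 h = 3.034 min.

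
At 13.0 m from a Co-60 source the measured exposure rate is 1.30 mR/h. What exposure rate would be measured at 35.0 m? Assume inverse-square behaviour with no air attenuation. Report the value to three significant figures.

Intensity scales as (d₁/d₂)², so scaling from 13.0 m to 35.0 m:
(13.0/35.0)² = 0.1380, so 1.30 × 0.1380 = 0.1794 mR/h.

0.179 mR/h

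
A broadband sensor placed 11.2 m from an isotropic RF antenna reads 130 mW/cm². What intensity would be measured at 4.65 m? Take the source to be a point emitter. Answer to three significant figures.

By the inverse-square law, scaling from 11.2 m to 4.65 m:
(11.2/4.65)² = 5.801, so 130 × 5.801 = 754.1 mW/cm².

754 mW/cm²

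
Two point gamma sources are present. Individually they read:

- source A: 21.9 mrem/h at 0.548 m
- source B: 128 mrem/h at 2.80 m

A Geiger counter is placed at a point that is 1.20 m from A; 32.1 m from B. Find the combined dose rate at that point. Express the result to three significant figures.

Each source contributes Iᵢ·(dᵢ/rᵢ)²; contributions add.
A: 21.9 × (0.548/1.20)² = 4.567 mrem/h
B: 128 × (2.80/32.1)² = 0.9739 mrem/h
Total = 4.567 + 0.9739 = 5.541 mrem/h.

5.54 mrem/h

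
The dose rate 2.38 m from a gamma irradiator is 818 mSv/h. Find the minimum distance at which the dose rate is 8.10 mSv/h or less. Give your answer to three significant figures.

Since intensity falls as 1/r², d₂ = d₁·√(I₁/I₂).
I₁/I₂ = 818/8.10 = 101.0, so d₂ = 2.38 × √101.0 = 23.92 m.

23.9 m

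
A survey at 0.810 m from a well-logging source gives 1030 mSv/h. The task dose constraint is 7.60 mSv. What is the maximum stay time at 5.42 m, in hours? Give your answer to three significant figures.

0.330 h

By the inverse-square law, rate at 5.42 m:
1030 × (0.810/5.42)² = 1030 × 0.02233 = 23.00 mSv/h.
Stay time = 7.60 mSv ÷ 23.00 mSv/h = 0.3304 h.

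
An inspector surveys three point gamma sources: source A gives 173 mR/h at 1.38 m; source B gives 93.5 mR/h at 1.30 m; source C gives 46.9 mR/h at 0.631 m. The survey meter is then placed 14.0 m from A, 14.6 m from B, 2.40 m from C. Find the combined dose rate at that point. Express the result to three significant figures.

5.66 mR/h

Each source contributes Iᵢ·(dᵢ/rᵢ)²; contributions add.
A: 173 × (1.38/14.0)² = 1.681 mR/h
B: 93.5 × (1.30/14.6)² = 0.7413 mR/h
C: 46.9 × (0.631/2.40)² = 3.242 mR/h
Total = 1.681 + 0.7413 + 3.242 = 5.664 mR/h.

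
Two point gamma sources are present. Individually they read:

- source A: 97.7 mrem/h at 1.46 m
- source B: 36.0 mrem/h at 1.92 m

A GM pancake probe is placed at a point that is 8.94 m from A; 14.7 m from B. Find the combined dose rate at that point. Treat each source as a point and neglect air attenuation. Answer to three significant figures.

By superposition, sum each source's inverse-square contribution:
A: 97.7 × (1.46/8.94)² = 2.606 mrem/h
B: 36.0 × (1.92/14.7)² = 0.6141 mrem/h
Total = 2.606 + 0.6141 = 3.220 mrem/h.

3.22 mrem/h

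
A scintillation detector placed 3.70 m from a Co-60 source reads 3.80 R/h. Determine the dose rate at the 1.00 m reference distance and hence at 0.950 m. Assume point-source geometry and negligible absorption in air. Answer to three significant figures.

By the inverse-square law,
At 1.00 m: (3.70/1.00)² = 13.69, so 3.80 × 13.69 = 52.02 R/h
At 0.950 m: (1.00/0.950)² = 1.108, so 52.02 × 1.108 = 57.64 R/h.

52.0 R/h; 57.6 R/h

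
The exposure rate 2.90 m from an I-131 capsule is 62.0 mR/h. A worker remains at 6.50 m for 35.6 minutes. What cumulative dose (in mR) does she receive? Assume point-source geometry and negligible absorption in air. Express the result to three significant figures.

Applying the 1/r² law, rate at 6.50 m:
62.0 × (2.90/6.50)² = 62.0 × 0.1991 = 12.34 mR/h.
Dose = rate × time = 12.34 mR/h × 0.5933 h = 7.321 mR.

7.32 mR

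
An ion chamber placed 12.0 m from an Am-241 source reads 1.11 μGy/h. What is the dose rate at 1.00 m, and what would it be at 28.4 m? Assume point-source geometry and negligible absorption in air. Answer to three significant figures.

160 μGy/h; 0.198 μGy/h

Applying the 1/r² law,
At 1.00 m: (12.0/1.00)² = 144.0, so 1.11 × 144.0 = 159.8 μGy/h
At 28.4 m: (1.00/28.4)² = 0.001240, so 159.8 × 0.001240 = 0.1982 μGy/h.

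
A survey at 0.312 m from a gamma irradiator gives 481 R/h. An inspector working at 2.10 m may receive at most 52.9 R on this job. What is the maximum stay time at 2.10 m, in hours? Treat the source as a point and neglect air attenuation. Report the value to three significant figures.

4.98 h

By the inverse-square law, rate at 2.10 m:
(0.312/2.10)² = 0.02207, so 481 × 0.02207 = 10.62 R/h.
Stay time = 52.9 R ÷ 10.62 R/h = 4.981 h.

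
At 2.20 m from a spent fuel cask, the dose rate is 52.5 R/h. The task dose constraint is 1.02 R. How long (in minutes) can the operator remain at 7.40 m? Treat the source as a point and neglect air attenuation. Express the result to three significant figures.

Using I₁d₁² = I₂d₂², rate at 7.40 m:
(2.20/7.40)² = 0.08839, so 52.5 × 0.08839 = 4.640 R/h.
Stay time = 1.02 R ÷ 4.640 R/h = 0.2198 h = 13.19 min.

13.2 min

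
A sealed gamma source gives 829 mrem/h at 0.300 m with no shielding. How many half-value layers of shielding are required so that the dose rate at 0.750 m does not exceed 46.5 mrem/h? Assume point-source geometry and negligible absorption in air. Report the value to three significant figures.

1.51 half-value layers

At 0.750 m, distance alone gives 829 × (0.300/0.750)² = 829 × 0.1600 = 132.6 mrem/h.
Further attenuation needed: 132.6/46.5 = 2.852.
n = log₂(2.852) = 1.512 half-value layers.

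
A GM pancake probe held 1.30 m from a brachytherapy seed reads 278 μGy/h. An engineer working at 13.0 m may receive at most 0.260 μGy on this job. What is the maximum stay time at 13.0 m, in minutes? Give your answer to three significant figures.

5.61 min

Applying the 1/r² law, rate at 13.0 m:
278 × (1.30/13.0)² = 278 × 0.01000 = 2.780 μGy/h.
Stay time = 0.260 μGy ÷ 2.780 μGy/h = 0.09353 h = 5.612 min.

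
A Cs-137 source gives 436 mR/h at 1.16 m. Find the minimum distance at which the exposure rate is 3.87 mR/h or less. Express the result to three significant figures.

Applying the 1/r² law, d₂ = d₁·√(I₁/I₂).
I₁/I₂ = 436/3.87 = 112.7, so d₂ = 1.16 × √112.7 = 12.31 m.

12.3 m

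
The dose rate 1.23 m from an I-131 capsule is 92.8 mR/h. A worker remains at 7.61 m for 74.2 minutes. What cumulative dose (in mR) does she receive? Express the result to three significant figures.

By the inverse-square law, rate at 7.61 m:
92.8 × (1.23/7.61)² = 92.8 × 0.02612 = 2.424 mR/h.
Dose = rate × time = 2.424 mR/h × 1.237 h = 2.998 mR.

3.00 mR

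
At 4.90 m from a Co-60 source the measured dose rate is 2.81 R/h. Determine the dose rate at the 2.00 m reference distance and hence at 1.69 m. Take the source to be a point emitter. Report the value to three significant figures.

Applying the 1/r² law,
At 2.00 m: 2.81 × (4.90/2.00)² = 2.81 × 6.003 = 16.87 R/h
At 1.69 m: (2.00/1.69)² = 1.401, so 16.87 × 1.401 = 23.63 R/h.

16.9 R/h; 23.6 R/h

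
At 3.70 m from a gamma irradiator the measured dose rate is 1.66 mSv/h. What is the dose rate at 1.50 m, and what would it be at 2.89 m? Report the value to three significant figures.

Using I₁d₁² = I₂d₂²,
At 1.50 m: (3.70/1.50)² = 6.084, so 1.66 × 6.084 = 10.10 mSv/h
At 2.89 m: (1.50/2.89)² = 0.2694, so 10.10 × 0.2694 = 2.721 mSv/h.

10.1 mSv/h; 2.72 mSv/h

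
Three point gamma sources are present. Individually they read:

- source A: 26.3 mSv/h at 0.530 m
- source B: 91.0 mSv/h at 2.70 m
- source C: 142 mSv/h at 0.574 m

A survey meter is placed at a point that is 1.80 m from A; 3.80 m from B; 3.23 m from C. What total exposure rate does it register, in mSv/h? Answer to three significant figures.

Each source contributes Iᵢ·(dᵢ/rᵢ)²; contributions add.
A: 26.3 × (0.530/1.80)² = 2.280 mSv/h
B: 91.0 × (2.70/3.80)² = 45.94 mSv/h
C: 142 × (0.574/3.23)² = 4.484 mSv/h
Total = 2.280 + 45.94 + 4.484 = 52.70 mSv/h.

52.7 mSv/h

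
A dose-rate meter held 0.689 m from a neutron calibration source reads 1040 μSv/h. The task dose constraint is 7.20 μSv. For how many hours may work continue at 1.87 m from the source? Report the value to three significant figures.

0.0510 h

Using I₁d₁² = I₂d₂², rate at 1.87 m:
(0.689/1.87)² = 0.1358, so 1040 × 0.1358 = 141.2 μSv/h.
Stay time = 7.20 μSv ÷ 141.2 μSv/h = 0.05099 h.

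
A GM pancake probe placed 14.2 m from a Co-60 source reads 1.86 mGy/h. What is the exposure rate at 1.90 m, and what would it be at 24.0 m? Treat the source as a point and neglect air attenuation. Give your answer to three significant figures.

104 mGy/h; 0.651 mGy/h

Using I₁d₁² = I₂d₂²,
At 1.90 m: (14.2/1.90)² = 55.86, so 1.86 × 55.86 = 103.9 mGy/h
At 24.0 m: (1.90/24.0)² = 0.006267, so 103.9 × 0.006267 = 0.6511 mGy/h.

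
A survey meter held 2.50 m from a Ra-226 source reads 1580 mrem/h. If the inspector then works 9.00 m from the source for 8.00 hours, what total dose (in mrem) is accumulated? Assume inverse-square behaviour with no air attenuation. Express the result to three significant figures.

975 mrem

Using I₁d₁² = I₂d₂², rate at 9.00 m:
1580 × (2.50/9.00)² = 1580 × 0.07716 = 121.9 mrem/h.
Dose = rate × time = 121.9 mrem/h × 8.000 h = 975.2 mrem.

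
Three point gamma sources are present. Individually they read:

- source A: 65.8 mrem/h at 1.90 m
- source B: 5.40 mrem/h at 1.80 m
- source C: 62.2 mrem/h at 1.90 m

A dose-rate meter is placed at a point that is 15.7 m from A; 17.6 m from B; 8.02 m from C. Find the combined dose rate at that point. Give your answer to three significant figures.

4.51 mrem/h

By superposition, sum each source's inverse-square contribution:
A: 65.8 × (1.90/15.7)² = 0.9637 mrem/h
B: 5.40 × (1.80/17.6)² = 0.05648 mrem/h
C: 62.2 × (1.90/8.02)² = 3.491 mrem/h
Total = 0.9637 + 0.05648 + 3.491 = 4.511 mrem/h.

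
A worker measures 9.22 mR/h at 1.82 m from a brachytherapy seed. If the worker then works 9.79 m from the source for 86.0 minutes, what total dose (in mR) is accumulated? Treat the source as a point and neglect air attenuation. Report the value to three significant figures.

Using I₁d₁² = I₂d₂², rate at 9.79 m:
9.22 × (1.82/9.79)² = 9.22 × 0.03456 = 0.3186 mR/h.
Dose = rate × time = 0.3186 mR/h × 1.433 h = 0.4566 mR.

0.457 mR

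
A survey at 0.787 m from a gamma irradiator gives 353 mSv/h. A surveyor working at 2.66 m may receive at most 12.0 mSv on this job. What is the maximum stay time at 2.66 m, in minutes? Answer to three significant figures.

Since intensity falls as 1/r², rate at 2.66 m:
(0.787/2.66)² = 0.08754, so 353 × 0.08754 = 30.90 mSv/h.
Stay time = 12.0 mSv ÷ 30.90 mSv/h = 0.3883 h = 23.30 min.

23.3 min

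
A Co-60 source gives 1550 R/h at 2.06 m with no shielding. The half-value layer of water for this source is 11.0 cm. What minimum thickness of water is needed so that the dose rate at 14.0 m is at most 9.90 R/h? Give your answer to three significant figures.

19.4 cm

At 14.0 m, distance alone gives (2.06/14.0)² = 0.02165, so 1550 × 0.02165 = 33.56 R/h.
Further attenuation needed: 33.56/9.90 = 3.390.
n = log₂(3.390) = 1.761 half-value layers.
Thickness = 1.761 × 11.0 cm = 19.37 cm.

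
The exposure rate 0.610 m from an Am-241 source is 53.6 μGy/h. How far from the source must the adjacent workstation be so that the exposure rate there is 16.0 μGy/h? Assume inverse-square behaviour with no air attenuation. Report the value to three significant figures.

Since intensity falls as 1/r², d₂ = d₁·√(I₁/I₂).
I₁/I₂ = 53.6/16.0 = 3.350, so d₂ = 0.610 × √3.350 = 1.116 m.

1.12 m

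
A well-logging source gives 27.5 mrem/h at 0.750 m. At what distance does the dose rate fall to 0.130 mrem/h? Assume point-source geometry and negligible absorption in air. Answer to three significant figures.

10.9 m

Applying the 1/r² law, d₂ = d₁·√(I₁/I₂).
I₁/I₂ = 27.5/0.130 = 211.5, so d₂ = 0.750 × √211.5 = 10.91 m.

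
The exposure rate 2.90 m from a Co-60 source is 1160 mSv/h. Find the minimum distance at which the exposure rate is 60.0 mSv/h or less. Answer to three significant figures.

Applying the 1/r² law, d₂ = d₁·√(I₁/I₂).
I₁/I₂ = 1160/60.0 = 19.33, so d₂ = 2.90 × √19.33 = 12.75 m.

12.8 m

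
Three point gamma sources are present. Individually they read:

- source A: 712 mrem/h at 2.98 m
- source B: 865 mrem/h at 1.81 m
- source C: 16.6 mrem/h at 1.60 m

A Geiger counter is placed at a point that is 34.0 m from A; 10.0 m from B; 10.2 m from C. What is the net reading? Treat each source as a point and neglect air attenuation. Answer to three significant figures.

Each source contributes Iᵢ·(dᵢ/rᵢ)²; contributions add.
A: 712 × (2.98/34.0)² = 5.470 mrem/h
B: 865 × (1.81/10.0)² = 28.34 mrem/h
C: 16.6 × (1.60/10.2)² = 0.4085 mrem/h
Total = 5.470 + 28.34 + 0.4085 = 34.22 mrem/h.

34.2 mrem/h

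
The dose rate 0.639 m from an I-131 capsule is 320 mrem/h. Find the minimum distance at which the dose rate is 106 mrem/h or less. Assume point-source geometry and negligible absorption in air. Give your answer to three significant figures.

Using I₁d₁² = I₂d₂², d₂ = d₁·√(I₁/I₂).
I₁/I₂ = 320/106 = 3.019, so d₂ = 0.639 × √3.019 = 1.110 m.

1.11 m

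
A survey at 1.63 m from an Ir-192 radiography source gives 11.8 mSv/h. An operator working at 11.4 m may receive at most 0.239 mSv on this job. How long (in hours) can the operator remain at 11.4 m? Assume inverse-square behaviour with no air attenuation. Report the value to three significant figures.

Since intensity falls as 1/r², rate at 11.4 m:
(1.63/11.4)² = 0.02044, so 11.8 × 0.02044 = 0.2412 mSv/h.
Stay time = 0.239 mSv ÷ 0.2412 mSv/h = 0.9909 h.

0.991 h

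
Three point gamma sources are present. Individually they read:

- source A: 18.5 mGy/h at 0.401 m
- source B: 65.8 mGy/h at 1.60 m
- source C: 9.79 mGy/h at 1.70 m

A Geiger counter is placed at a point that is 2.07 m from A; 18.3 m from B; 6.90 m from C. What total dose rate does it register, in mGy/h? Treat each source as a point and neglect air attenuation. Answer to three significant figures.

Each source contributes Iᵢ·(dᵢ/rᵢ)²; contributions add.
A: 18.5 × (0.401/2.07)² = 0.6943 mGy/h
B: 65.8 × (1.60/18.3)² = 0.5030 mGy/h
C: 9.79 × (1.70/6.90)² = 0.5943 mGy/h
Total = 0.6943 + 0.5030 + 0.5943 = 1.792 mGy/h.

1.79 mGy/h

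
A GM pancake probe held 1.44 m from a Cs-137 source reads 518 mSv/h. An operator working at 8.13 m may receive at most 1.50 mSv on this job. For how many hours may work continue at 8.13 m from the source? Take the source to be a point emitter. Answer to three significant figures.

Intensity scales as (d₁/d₂)², so rate at 8.13 m:
(1.44/8.13)² = 0.03137, so 518 × 0.03137 = 16.25 mSv/h.
Stay time = 1.50 mSv ÷ 16.25 mSv/h = 0.09231 h.

0.0923 h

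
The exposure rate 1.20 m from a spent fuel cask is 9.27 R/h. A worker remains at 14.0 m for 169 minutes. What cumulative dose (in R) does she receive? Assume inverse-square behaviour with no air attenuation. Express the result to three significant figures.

0.192 R

Applying the 1/r² law, rate at 14.0 m:
(1.20/14.0)² = 0.007347, so 9.27 × 0.007347 = 0.06811 R/h.
Dose = rate × time = 0.06811 R/h × 2.817 h = 0.1919 R.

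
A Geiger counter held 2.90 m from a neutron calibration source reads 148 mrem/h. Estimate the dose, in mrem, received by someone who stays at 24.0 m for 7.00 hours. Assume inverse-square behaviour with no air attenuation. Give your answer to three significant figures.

Since intensity falls as 1/r², rate at 24.0 m:
(2.90/24.0)² = 0.01460, so 148 × 0.01460 = 2.161 mrem/h.
Dose = rate × time = 2.161 mrem/h × 7.000 h = 15.13 mrem.

15.1 mrem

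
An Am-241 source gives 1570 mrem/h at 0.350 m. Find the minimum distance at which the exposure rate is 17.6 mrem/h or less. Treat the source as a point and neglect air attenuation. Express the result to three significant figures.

3.31 m

Intensity scales as (d₁/d₂)², so d₂ = d₁·√(I₁/I₂).
I₁/I₂ = 1570/17.6 = 89.20, so d₂ = 0.350 × √89.20 = 3.306 m.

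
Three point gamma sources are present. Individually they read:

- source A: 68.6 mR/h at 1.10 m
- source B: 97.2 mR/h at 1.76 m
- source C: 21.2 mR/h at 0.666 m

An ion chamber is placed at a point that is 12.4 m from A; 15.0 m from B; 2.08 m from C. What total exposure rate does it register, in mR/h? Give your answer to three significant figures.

4.05 mR/h

Each source contributes Iᵢ·(dᵢ/rᵢ)²; contributions add.
A: 68.6 × (1.10/12.4)² = 0.5398 mR/h
B: 97.2 × (1.76/15.0)² = 1.338 mR/h
C: 21.2 × (0.666/2.08)² = 2.173 mR/h
Total = 0.5398 + 1.338 + 2.173 = 4.051 mR/h.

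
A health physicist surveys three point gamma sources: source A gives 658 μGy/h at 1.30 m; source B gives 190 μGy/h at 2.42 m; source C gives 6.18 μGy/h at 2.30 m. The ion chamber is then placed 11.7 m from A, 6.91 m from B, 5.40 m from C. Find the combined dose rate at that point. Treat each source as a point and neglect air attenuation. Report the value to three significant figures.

By superposition, sum each source's inverse-square contribution:
A: 658 × (1.30/11.7)² = 8.123 μGy/h
B: 190 × (2.42/6.91)² = 23.30 μGy/h
C: 6.18 × (2.30/5.40)² = 1.121 μGy/h
Total = 8.123 + 23.30 + 1.121 = 32.54 μGy/h.

32.5 μGy/h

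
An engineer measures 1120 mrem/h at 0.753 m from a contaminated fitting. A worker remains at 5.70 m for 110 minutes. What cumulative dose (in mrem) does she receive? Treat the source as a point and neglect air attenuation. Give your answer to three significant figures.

By the inverse-square law, rate at 5.70 m:
1120 × (0.753/5.70)² = 1120 × 0.01745 = 19.54 mrem/h.
Dose = rate × time = 19.54 mrem/h × 1.833 h = 35.82 mrem.

35.8 mrem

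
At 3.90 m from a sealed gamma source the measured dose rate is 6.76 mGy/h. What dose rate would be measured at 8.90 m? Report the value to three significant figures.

1.30 mGy/h

Since intensity falls as 1/r², scaling from 3.90 m to 8.90 m:
6.76 × (3.90/8.90)² = 6.76 × 0.1920 = 1.298 mGy/h.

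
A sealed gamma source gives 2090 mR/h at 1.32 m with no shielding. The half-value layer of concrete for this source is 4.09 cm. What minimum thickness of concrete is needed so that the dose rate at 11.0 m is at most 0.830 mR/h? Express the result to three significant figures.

At 11.0 m, distance alone gives (1.32/11.0)² = 0.01440, so 2090 × 0.01440 = 30.10 mR/h.
Further attenuation needed: 30.10/0.830 = 36.27.
n = log₂(36.27) = 5.181 half-value layers.
Thickness = 5.181 × 4.09 cm = 21.19 cm.

21.2 cm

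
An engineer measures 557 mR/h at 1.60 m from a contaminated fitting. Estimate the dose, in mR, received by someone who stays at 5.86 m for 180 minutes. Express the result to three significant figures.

125 mR

Since intensity falls as 1/r², rate at 5.86 m:
557 × (1.60/5.86)² = 557 × 0.07455 = 41.52 mR/h.
Dose = rate × time = 41.52 mR/h × 3.000 h = 124.6 mR.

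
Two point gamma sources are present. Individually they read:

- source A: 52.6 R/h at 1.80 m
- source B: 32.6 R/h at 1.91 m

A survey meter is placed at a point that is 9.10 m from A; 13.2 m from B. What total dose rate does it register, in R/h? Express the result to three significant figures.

By superposition, sum each source's inverse-square contribution:
A: 52.6 × (1.80/9.10)² = 2.058 R/h
B: 32.6 × (1.91/13.2)² = 0.6826 R/h
Total = 2.058 + 0.6826 = 2.741 R/h.

2.74 R/h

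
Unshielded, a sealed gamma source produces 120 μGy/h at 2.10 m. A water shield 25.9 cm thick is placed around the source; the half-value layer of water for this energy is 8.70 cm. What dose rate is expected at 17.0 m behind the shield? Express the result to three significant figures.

0.233 μGy/h

Distance alone: (2.10/17.0)² = 0.01526, so 120 × 0.01526 = 1.831 μGy/h.
Shield: 25.9/8.70 = 2.977 half-value layers → attenuation 2^(−2.977) = 0.1270.
Combined: 1.831 × 0.1270 = 0.2325 μGy/h.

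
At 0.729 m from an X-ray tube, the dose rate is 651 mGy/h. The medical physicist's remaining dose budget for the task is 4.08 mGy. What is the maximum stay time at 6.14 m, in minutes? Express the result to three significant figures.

Using I₁d₁² = I₂d₂², rate at 6.14 m:
651 × (0.729/6.14)² = 651 × 0.01410 = 9.179 mGy/h.
Stay time = 4.08 mGy ÷ 9.179 mGy/h = 0.4445 h = 26.67 min.

26.7 min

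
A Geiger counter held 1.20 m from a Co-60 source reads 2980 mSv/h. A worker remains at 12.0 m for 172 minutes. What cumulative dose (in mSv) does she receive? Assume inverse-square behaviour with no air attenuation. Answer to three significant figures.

Intensity scales as (d₁/d₂)², so rate at 12.0 m:
(1.20/12.0)² = 0.01000, so 2980 × 0.01000 = 29.80 mSv/h.
Dose = rate × time = 29.80 mSv/h × 2.867 h = 85.44 mSv.

85.4 mSv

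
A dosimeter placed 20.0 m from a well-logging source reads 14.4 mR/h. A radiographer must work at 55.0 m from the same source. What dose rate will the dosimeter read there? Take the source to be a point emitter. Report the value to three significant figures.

1.90 mR/h

Intensity scales as (d₁/d₂)², so scaling from 20.0 m to 55.0 m:
(20.0/55.0)² = 0.1322, so 14.4 × 0.1322 = 1.904 mR/h.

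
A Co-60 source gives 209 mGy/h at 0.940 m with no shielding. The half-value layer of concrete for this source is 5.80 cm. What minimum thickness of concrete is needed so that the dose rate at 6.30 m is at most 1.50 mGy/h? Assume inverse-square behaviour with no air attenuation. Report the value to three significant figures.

9.47 cm

At 6.30 m, distance alone gives 209 × (0.940/6.30)² = 209 × 0.02226 = 4.652 mGy/h.
Further attenuation needed: 4.652/1.50 = 3.101.
n = log₂(3.101) = 1.633 half-value layers.
Thickness = 1.633 × 5.80 cm = 9.471 cm.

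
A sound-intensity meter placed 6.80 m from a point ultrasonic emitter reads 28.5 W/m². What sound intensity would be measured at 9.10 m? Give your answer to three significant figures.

15.9 W/m²

Using I₁d₁² = I₂d₂², scaling from 6.80 m to 9.10 m:
28.5 × (6.80/9.10)² = 28.5 × 0.5584 = 15.91 W/m².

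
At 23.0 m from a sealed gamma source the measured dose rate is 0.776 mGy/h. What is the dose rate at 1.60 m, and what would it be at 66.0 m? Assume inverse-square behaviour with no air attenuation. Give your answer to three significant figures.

160 mGy/h; 0.0942 mGy/h

By the inverse-square law,
At 1.60 m: 0.776 × (23.0/1.60)² = 0.776 × 206.6 = 160.3 mGy/h
At 66.0 m: (1.60/66.0)² = 0.0005877, so 160.3 × 0.0005877 = 0.09421 mGy/h.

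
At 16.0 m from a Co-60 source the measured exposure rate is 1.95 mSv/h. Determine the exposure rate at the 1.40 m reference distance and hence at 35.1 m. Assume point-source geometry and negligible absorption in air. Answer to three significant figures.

Intensity scales as (d₁/d₂)², so
At 1.40 m: (16.0/1.40)² = 130.6, so 1.95 × 130.6 = 254.7 mSv/h
At 35.1 m: (1.40/35.1)² = 0.001591, so 254.7 × 0.001591 = 0.4052 mSv/h.

255 mSv/h; 0.405 mSv/h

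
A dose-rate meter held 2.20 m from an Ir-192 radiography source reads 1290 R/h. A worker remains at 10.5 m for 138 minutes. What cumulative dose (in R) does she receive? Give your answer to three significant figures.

130 R

Using I₁d₁² = I₂d₂², rate at 10.5 m:
(2.20/10.5)² = 0.04390, so 1290 × 0.04390 = 56.63 R/h.
Dose = rate × time = 56.63 R/h × 2.300 h = 130.2 R.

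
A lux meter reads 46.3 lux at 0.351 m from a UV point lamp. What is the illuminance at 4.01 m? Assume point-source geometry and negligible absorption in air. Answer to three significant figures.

0.355 lux

By the inverse-square law, the rate at 4.01 m is
(0.351/4.01)² = 0.007662, so 46.3 × 0.007662 = 0.3548 lux.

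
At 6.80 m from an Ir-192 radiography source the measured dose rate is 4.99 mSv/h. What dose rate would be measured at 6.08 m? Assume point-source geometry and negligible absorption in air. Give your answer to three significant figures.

Applying the 1/r² law, scaling from 6.80 m to 6.08 m:
4.99 × (6.80/6.08)² = 4.99 × 1.251 = 6.242 mSv/h.

6.24 mSv/h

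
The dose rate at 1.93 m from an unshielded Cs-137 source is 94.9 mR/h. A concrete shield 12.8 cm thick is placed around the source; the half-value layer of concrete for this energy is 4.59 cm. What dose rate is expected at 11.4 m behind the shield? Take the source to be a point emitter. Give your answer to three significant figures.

0.394 mR/h

Distance alone: 94.9 × (1.93/11.4)² = 94.9 × 0.02866 = 2.720 mR/h.
Shield: 12.8/4.59 = 2.789 half-value layers → attenuation 2^(−2.789) = 0.1447.
Combined: 2.720 × 0.1447 = 0.3936 mR/h.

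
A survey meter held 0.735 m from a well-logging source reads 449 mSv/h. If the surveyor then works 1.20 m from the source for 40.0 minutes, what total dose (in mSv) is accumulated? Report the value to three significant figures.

Intensity scales as (d₁/d₂)², so rate at 1.20 m:
(0.735/1.20)² = 0.3752, so 449 × 0.3752 = 168.5 mSv/h.
Dose = rate × time = 168.5 mSv/h × 0.6667 h = 112.3 mSv.

112 mSv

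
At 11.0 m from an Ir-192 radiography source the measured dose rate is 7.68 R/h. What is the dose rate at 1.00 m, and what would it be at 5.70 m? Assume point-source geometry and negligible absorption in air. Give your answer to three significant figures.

929 R/h; 28.6 R/h

Intensity scales as (d₁/d₂)², so
At 1.00 m: (11.0/1.00)² = 121.0, so 7.68 × 121.0 = 929.3 R/h
At 5.70 m: 929.3 × (1.00/5.70)² = 929.3 × 0.03078 = 28.60 R/h.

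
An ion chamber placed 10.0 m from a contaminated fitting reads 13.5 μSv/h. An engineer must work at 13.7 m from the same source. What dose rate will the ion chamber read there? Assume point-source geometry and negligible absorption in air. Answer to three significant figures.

7.19 μSv/h

By the inverse-square law, scaling from 10.0 m to 13.7 m:
13.5 × (10.0/13.7)² = 13.5 × 0.5328 = 7.193 μSv/h.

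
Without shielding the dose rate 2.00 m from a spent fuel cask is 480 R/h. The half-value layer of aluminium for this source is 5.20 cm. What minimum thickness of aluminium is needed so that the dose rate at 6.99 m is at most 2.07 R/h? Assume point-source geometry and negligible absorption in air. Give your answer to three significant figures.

At 6.99 m, distance alone gives (2.00/6.99)² = 0.08187, so 480 × 0.08187 = 39.30 R/h.
Further attenuation needed: 39.30/2.07 = 18.99.
n = log₂(18.99) = 4.247 half-value layers.
Thickness = 4.247 × 5.20 cm = 22.08 cm.

22.1 cm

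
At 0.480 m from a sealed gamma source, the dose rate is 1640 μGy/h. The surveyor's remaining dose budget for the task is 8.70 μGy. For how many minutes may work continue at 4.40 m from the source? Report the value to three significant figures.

Since intensity falls as 1/r², rate at 4.40 m:
(0.480/4.40)² = 0.01190, so 1640 × 0.01190 = 19.52 μGy/h.
Stay time = 8.70 μGy ÷ 19.52 μGy/h = 0.4457 h = 26.74 min.

26.7 min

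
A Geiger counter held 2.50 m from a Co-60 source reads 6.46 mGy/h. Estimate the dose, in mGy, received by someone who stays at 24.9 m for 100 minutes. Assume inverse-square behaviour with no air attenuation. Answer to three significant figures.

0.109 mGy

Applying the 1/r² law, rate at 24.9 m:
6.46 × (2.50/24.9)² = 6.46 × 0.01008 = 0.06512 mGy/h.
Dose = rate × time = 0.06512 mGy/h × 1.667 h = 0.1086 mGy.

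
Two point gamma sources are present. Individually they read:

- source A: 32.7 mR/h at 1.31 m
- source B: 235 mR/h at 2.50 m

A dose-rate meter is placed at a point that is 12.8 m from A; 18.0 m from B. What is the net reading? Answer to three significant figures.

By superposition, sum each source's inverse-square contribution:
A: 32.7 × (1.31/12.8)² = 0.3425 mR/h
B: 235 × (2.50/18.0)² = 4.533 mR/h
Total = 0.3425 + 4.533 = 4.876 mR/h.

4.88 mR/h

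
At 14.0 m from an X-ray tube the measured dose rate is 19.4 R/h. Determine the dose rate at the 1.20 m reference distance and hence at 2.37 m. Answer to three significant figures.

By the inverse-square law,
At 1.20 m: (14.0/1.20)² = 136.1, so 19.4 × 136.1 = 2640 R/h
At 2.37 m: 2640 × (1.20/2.37)² = 2640 × 0.2564 = 676.9 R/h.

2640 R/h; 677 R/h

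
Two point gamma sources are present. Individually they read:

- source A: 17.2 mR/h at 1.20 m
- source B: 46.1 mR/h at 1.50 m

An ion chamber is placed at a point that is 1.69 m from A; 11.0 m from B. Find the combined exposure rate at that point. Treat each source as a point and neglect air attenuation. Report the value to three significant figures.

9.53 mR/h

By superposition, sum each source's inverse-square contribution:
A: 17.2 × (1.20/1.69)² = 8.672 mR/h
B: 46.1 × (1.50/11.0)² = 0.8572 mR/h
Total = 8.672 + 0.8572 = 9.529 mR/h.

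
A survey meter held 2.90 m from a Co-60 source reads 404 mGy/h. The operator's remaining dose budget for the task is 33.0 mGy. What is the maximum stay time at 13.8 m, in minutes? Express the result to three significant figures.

111 min

Intensity scales as (d₁/d₂)², so rate at 13.8 m:
404 × (2.90/13.8)² = 404 × 0.04416 = 17.84 mGy/h.
Stay time = 33.0 mGy ÷ 17.84 mGy/h = 1.850 h = 111.0 min.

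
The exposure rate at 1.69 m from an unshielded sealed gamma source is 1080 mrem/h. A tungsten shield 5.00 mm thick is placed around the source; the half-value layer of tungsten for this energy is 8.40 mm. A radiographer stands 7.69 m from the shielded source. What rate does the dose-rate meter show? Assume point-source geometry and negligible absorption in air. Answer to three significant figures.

34.5 mrem/h

Distance alone: (1.69/7.69)² = 0.04830, so 1080 × 0.04830 = 52.16 mrem/h.
Shield: 5.00/8.40 = 0.5952 half-value layers → attenuation 2^(−0.5952) = 0.6620.
Combined: 52.16 × 0.6620 = 34.53 mrem/h.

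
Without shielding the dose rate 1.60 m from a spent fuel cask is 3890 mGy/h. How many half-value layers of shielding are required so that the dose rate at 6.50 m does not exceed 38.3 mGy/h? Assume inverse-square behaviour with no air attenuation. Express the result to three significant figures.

At 6.50 m, distance alone gives 3890 × (1.60/6.50)² = 3890 × 0.06059 = 235.7 mGy/h.
Further attenuation needed: 235.7/38.3 = 6.154.
n = log₂(6.154) = 2.622 half-value layers.

2.62 half-value layers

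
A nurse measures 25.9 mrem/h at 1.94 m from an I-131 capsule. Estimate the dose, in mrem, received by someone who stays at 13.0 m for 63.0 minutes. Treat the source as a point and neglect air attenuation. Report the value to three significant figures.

Using I₁d₁² = I₂d₂², rate at 13.0 m:
25.9 × (1.94/13.0)² = 25.9 × 0.02227 = 0.5768 mrem/h.
Dose = rate × time = 0.5768 mrem/h × 1.050 h = 0.6056 mrem.

0.606 mrem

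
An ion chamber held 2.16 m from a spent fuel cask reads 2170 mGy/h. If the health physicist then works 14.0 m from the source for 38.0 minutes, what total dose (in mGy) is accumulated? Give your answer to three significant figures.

32.7 mGy

Applying the 1/r² law, rate at 14.0 m:
2170 × (2.16/14.0)² = 2170 × 0.02380 = 51.65 mGy/h.
Dose = rate × time = 51.65 mGy/h × 0.6333 h = 32.71 mGy.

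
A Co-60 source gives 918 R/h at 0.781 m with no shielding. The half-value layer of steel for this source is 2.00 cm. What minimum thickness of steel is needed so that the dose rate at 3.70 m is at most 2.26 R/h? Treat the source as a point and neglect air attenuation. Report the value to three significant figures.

At 3.70 m, distance alone gives 918 × (0.781/3.70)² = 918 × 0.04456 = 40.91 R/h.
Further attenuation needed: 40.91/2.26 = 18.10.
n = log₂(18.10) = 4.178 half-value layers.
Thickness = 4.178 × 2.00 cm = 8.356 cm.

8.36 cm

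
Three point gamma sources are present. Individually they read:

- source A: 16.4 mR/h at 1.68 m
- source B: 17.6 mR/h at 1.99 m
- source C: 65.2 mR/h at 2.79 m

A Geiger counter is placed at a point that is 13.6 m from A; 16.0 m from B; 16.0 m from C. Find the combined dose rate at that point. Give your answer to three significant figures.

2.51 mR/h

By superposition, sum each source's inverse-square contribution:
A: 16.4 × (1.68/13.6)² = 0.2503 mR/h
B: 17.6 × (1.99/16.0)² = 0.2723 mR/h
C: 65.2 × (2.79/16.0)² = 1.983 mR/h
Total = 0.2503 + 0.2723 + 1.983 = 2.506 mR/h.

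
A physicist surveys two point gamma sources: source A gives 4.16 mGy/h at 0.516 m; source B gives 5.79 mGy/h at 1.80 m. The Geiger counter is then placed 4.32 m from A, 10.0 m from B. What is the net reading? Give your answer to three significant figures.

Each source contributes Iᵢ·(dᵢ/rᵢ)²; contributions add.
A: 4.16 × (0.516/4.32)² = 0.05935 mGy/h
B: 5.79 × (1.80/10.0)² = 0.1876 mGy/h
Total = 0.05935 + 0.1876 = 0.2470 mGy/h.

0.247 mGy/h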